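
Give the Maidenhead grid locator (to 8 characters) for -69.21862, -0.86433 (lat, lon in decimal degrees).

IC90ns67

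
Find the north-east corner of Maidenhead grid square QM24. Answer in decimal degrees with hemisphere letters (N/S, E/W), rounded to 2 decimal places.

35.00° N, 146.00° E

Field Q=16, M=12: +16·20° lon, +12·10° lat → SW at lon 140°, lat 30°.
Square 2, 4: +2·2° lon, +4·1° lat → SW at lon 144°, lat 34°.
Cell spans 2° lon × 1° lat. NE corner is SW corner plus one full cell.
latitude 35.00° N, longitude 146.00° E.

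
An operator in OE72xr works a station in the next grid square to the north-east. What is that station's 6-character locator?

Longitude subsquare x = 23; +1 → 24, wraps to 0 = a, carry into square.
Longitude square 7; +1 → 8.
Latitude subsquare r = 17; +1 → 18 = s.

OE82as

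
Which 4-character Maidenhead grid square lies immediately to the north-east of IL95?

JL06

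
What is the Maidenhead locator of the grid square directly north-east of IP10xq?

IP20ar

Longitude subsquare x = 23; +1 → 24, wraps to 0 = a, carry into square.
Longitude square 1; +1 → 2.
Latitude subsquare q = 16; +1 → 17 = r.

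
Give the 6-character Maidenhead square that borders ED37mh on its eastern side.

ED37nh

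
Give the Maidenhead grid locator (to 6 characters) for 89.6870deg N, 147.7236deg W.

Add 180° to longitude and 90° to latitude: 32.2764, 179.6870.
Field: lon ⌊32.2764/20⌋ = 1 → B; lat ⌊179.6870/10⌋ = 17 → R.
Square: lon ⌊12.2764/2⌋ = 6; lat ⌊9.6870/1⌋ = 9.
Subsquare: lon ⌊0.2764/0.0833333⌋ = 3 → d; lat ⌊0.6870/0.0416667⌋ = 16 → q.

BR69dq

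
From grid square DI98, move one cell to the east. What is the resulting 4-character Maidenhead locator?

EI08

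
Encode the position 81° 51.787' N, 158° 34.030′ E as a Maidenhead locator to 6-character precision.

Add 180° to longitude and 90° to latitude: 338.5672, 171.8631.
Field: 338.5672/20 → 16 → Q, 171.8631/10 → 17 → R; chars QR.
Square: 18.5672/2 → 9, 1.8631/1 → 1; chars 91.
Subsquare: 0.5672/0.0833333 → 6 → g, 0.8631/0.0416667 → 20 → u; chars gu.

QR91gu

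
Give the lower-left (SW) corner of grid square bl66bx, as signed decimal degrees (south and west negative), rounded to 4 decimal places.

Field B=1, L=11: +1·20° lon, +11·10° lat → SW at lon -160°, lat 20°.
Square 6, 6: +6·2° lon, +6·1° lat → SW at lon -148°, lat 26°.
Subsquare b=1, x=23: +1·0.0833333° lon, +23·0.0416667° lat → SW at lon -147.917°, lat 26.9583°.
latitude 26.9583, longitude -147.9167.

26.9583, -147.9167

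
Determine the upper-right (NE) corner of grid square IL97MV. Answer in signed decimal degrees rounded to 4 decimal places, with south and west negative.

27.9167, -0.9167

Field I=8, L=11: +8·20° lon, +11·10° lat → SW at lon -20°, lat 20°.
Square 9, 7: +9·2° lon, +7·1° lat → SW at lon -2°, lat 27°.
Subsquare m=12, v=21: +12·0.0833333° lon, +21·0.0416667° lat → SW at lon -1°, lat 27.875°.
Cell spans 0.0833333° lon × 0.0416667° lat. NE corner is SW corner plus one full cell.
latitude 27.9167, longitude -0.9167.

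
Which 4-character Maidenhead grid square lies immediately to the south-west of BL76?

BL65

Longitude square 7; −1 → 6.
Latitude square 6; −1 → 5.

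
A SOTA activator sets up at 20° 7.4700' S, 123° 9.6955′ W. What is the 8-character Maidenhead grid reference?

CG89kv00

Offset from 180°W / 90°S: lon 56.83841°, lat 69.87550°.
Field: 56.83841/20 → 2 → C, 69.87550/10 → 6 → G; chars CG.
Square: 16.83841/2 → 8, 9.87550/1 → 9; chars 89.
Subsquare: 0.83841/0.0833333 → 10 → k, 0.87550/0.0416667 → 21 → v; chars kv.
Extended square: 0.00508/0.00833333 → 0, 0.00050/0.00416667 → 0; chars 00.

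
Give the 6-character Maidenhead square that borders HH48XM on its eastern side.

HH58am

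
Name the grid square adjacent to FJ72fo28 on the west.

FJ72fo18

Longitude extended square 2; −1 → 1.
The latitude characters are unchanged.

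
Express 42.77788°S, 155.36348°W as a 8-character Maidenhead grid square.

Add 180° to longitude and 90° to latitude: 24.63652, 47.22212.
Field: lon ⌊24.63652/20⌋ = 1 → B; lat ⌊47.22212/10⌋ = 4 → E.
Square: lon ⌊4.63652/2⌋ = 2; lat ⌊7.22212/1⌋ = 7.
Subsquare: lon ⌊0.63652/0.0833333⌋ = 7 → h; lat ⌊0.22212/0.0416667⌋ = 5 → f.
Extended square: lon ⌊0.05319/0.00833333⌋ = 6; lat ⌊0.01379/0.00416667⌋ = 3.

BE27hf63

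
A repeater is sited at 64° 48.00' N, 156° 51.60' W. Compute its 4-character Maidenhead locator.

BP14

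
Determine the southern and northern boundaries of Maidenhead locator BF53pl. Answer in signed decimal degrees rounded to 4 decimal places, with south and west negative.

-36.5417, -36.5000

Field B=1, F=5: +1·20° lon, +5·10° lat → SW at lon -160°, lat -40°.
Square 5, 3: +5·2° lon, +3·1° lat → SW at lon -150°, lat -37°.
Subsquare p=15, l=11: +15·0.0833333° lon, +11·0.0416667° lat → SW at lon -148.75°, lat -36.5417°.
Cell spans 0.0833333° lon × 0.0416667° lat.
south -36.5417, north -36.5000.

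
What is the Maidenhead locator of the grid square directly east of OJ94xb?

Longitude subsquare x = 23; +1 → 24, wraps to 0 = a, carry into square.
Longitude square 9; +1 → 10, wraps to 0, carry into field.
Longitude field O = 14; +1 → 15 = P.
The latitude characters are unchanged.

PJ04ab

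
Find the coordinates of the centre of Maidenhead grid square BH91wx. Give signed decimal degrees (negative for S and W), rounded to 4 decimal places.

-18.0208, -140.1250

Field B=1, H=7: +1·20° lon, +7·10° lat → SW at lon -160°, lat -20°.
Square 9, 1: +9·2° lon, +1·1° lat → SW at lon -142°, lat -19°.
Subsquare w=22, x=23: +22·0.0833333° lon, +23·0.0416667° lat → SW at lon -140.167°, lat -18.0417°.
Cell spans 0.0833333° lon × 0.0416667° lat. Centre is SW corner plus half of each.
latitude -18.0208, longitude -140.1250.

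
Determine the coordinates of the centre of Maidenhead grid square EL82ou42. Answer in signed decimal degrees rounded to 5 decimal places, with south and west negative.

22.84375, -82.79583

Field E=4, L=11: +4·20° lon, +11·10° lat → SW at lon -100°, lat 20°.
Square 8, 2: +8·2° lon, +2·1° lat → SW at lon -84°, lat 22°.
Subsquare o=14, u=20: +14·0.0833333° lon, +20·0.0416667° lat → SW at lon -82.8333°, lat 22.8333°.
Extended square 4, 2: +4·0.00833333° lon, +2·0.00416667° lat → SW at lon -82.8°, lat 22.8417°.
Cell spans 0.00833333° lon × 0.00416667° lat. Centre is SW corner plus half of each.
latitude 22.84375, longitude -82.79583.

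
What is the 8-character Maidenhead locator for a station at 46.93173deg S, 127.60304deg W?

CE63eb76

Offset from 180°W / 90°S: lon 52.39696°, lat 43.06827°.
Field: lon ⌊52.39696/20⌋ = 2 → C; lat ⌊43.06827/10⌋ = 4 → E.
Square: lon ⌊12.39696/2⌋ = 6; lat ⌊3.06827/1⌋ = 3.
Subsquare: lon ⌊0.39696/0.0833333⌋ = 4 → e; lat ⌊0.06827/0.0416667⌋ = 1 → b.
Extended square: lon ⌊0.06363/0.00833333⌋ = 7; lat ⌊0.02660/0.00416667⌋ = 6.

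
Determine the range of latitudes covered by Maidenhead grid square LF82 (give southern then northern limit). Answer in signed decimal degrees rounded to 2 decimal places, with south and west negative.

-38.00, -37.00

Field L=11, F=5: +11·20° lon, +5·10° lat → SW at lon 40°, lat -40°.
Square 8, 2: +8·2° lon, +2·1° lat → SW at lon 56°, lat -38°.
Cell spans 2° lon × 1° lat.
south -38.00, north -37.00.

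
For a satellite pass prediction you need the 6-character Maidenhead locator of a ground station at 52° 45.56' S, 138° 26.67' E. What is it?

Shift to the Maidenhead origin (180°W, 90°S): lon 318.4445, lat 37.2407.
Field: lon ⌊318.4445/20⌋ = 15 → P; lat ⌊37.2407/10⌋ = 3 → D.
Square: lon ⌊18.4445/2⌋ = 9; lat ⌊7.2407/1⌋ = 7.
Subsquare: lon ⌊0.4445/0.0833333⌋ = 5 → f; lat ⌊0.2407/0.0416667⌋ = 5 → f.

PD97ff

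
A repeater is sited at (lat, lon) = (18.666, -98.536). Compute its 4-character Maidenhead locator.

Shift to the Maidenhead origin (180°W, 90°S): lon 81.46, lat 108.67.
Field: lon ⌊81.46/20⌋ = 4 → E; lat ⌊108.67/10⌋ = 10 → K.
Square: lon ⌊1.46/2⌋ = 0; lat ⌊8.67/1⌋ = 8.

EK08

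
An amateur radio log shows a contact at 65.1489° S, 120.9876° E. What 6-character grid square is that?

Shift to the Maidenhead origin (180°W, 90°S): lon 300.9876, lat 24.8511.
Field: 300.9876/20 → 15 → P, 24.8511/10 → 2 → C; chars PC.
Square: 0.9876/2 → 0, 4.8511/1 → 4; chars 04.
Subsquare: 0.9876/0.0833333 → 11 → l, 0.8511/0.0416667 → 20 → u; chars lu.

PC04lu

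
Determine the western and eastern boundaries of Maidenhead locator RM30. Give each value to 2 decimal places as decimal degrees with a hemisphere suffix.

Field R=17, M=12: +17·20° lon, +12·10° lat → SW at lon 160°, lat 30°.
Square 3, 0: +3·2° lon, +0·1° lat → SW at lon 166°, lat 30°.
Cell spans 2° lon × 1° lat.
west 166.00° E, east 168.00° E.

166.00° E, 168.00° E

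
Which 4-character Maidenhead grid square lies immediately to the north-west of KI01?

Longitude square 0; −1 → -1, wraps to 9, carry into field.
Longitude field K = 10; −1 → 9 = J.
Latitude square 1; +1 → 2.

JI92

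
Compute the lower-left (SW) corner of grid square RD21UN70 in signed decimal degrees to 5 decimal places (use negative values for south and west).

-58.45833, 165.72500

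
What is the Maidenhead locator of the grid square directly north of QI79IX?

QJ70ia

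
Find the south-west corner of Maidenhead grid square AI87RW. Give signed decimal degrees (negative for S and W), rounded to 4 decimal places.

-2.0833, -162.5833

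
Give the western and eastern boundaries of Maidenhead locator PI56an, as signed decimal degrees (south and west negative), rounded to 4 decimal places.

130.0000, 130.0833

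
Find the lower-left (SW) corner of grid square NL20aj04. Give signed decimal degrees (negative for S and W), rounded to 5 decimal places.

Field N=13, L=11: +13·20° lon, +11·10° lat → SW at lon 80°, lat 20°.
Square 2, 0: +2·2° lon, +0·1° lat → SW at lon 84°, lat 20°.
Subsquare a=0, j=9: +0·0.0833333° lon, +9·0.0416667° lat → SW at lon 84°, lat 20.375°.
Extended square 0, 4: +0·0.00833333° lon, +4·0.00416667° lat → SW at lon 84°, lat 20.3917°.
latitude 20.39167, longitude 84.00000.

20.39167, 84.00000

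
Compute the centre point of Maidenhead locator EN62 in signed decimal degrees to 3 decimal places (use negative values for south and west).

42.500, -87.000

Field E=4, N=13: +4·20° lon, +13·10° lat → SW at lon -100°, lat 40°.
Square 6, 2: +6·2° lon, +2·1° lat → SW at lon -88°, lat 42°.
Cell spans 2° lon × 1° lat. Centre is SW corner plus half of each.
latitude 42.500, longitude -87.000.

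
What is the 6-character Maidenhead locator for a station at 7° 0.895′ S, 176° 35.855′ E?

RI82hx

Shift to the Maidenhead origin (180°W, 90°S): lon 356.5976, lat 82.9851.
Field (20°×10°, letters A–R): lon ⌊356.5976/20⌋ = 17 → R; lat ⌊82.9851/10⌋ = 8 → I.
Square (2°×1°, digits 0–9): lon ⌊16.5976/2⌋ = 8; lat ⌊2.9851/1⌋ = 2.
Subsquare (5′×2.5′, letters a–x): lon ⌊0.5976/0.0833333⌋ = 7 → h; lat ⌊0.9851/0.0416667⌋ = 23 → x.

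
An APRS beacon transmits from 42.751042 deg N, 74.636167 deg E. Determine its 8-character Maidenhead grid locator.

Offset from 180°W / 90°S: lon 254.63617°, lat 132.75104°.
Field: lon ⌊254.63617/20⌋ = 12 → M; lat ⌊132.75104/10⌋ = 13 → N.
Square: lon ⌊14.63617/2⌋ = 7; lat ⌊2.75104/1⌋ = 2.
Subsquare: lon ⌊0.63617/0.0833333⌋ = 7 → h; lat ⌊0.75104/0.0416667⌋ = 18 → s.
Extended square: lon ⌊0.05283/0.00833333⌋ = 6; lat ⌊0.00104/0.00416667⌋ = 0.

MN72hs60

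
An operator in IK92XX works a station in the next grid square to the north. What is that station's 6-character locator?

Latitude subsquare x = 23; +1 → 24, wraps to 0 = a, carry into square.
Latitude square 2; +1 → 3.
The longitude characters are unchanged.

IK93xa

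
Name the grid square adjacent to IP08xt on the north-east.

Longitude subsquare x = 23; +1 → 24, wraps to 0 = a, carry into square.
Longitude square 0; +1 → 1.
Latitude subsquare t = 19; +1 → 20 = u.

IP18au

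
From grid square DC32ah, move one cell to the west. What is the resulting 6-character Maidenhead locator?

DC22xh

Longitude subsquare a = 0; −1 → -1, wraps to 23 = x, carry into square.
Longitude square 3; −1 → 2.
The latitude characters are unchanged.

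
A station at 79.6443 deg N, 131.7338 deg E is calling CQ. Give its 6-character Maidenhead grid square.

PQ59up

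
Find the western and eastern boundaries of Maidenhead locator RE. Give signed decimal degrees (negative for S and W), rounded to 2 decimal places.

160.00, 180.00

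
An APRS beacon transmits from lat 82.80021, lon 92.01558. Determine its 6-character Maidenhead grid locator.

Add 180° to longitude and 90° to latitude: 272.0156, 172.8002.
Field: 272.0156/20 → 13 → N, 172.8002/10 → 17 → R; chars NR.
Square: 12.0156/2 → 6, 2.8002/1 → 2; chars 62.
Subsquare: 0.0156/0.0833333 → 0 → a, 0.8002/0.0416667 → 19 → t; chars at.

NR62at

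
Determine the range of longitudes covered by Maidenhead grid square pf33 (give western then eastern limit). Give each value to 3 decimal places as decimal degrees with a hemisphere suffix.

126.000° E, 128.000° E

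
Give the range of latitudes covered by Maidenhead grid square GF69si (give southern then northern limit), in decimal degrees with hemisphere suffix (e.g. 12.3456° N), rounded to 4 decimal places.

Field G=6, F=5: +6·20° lon, +5·10° lat → SW at lon -60°, lat -40°.
Square 6, 9: +6·2° lon, +9·1° lat → SW at lon -48°, lat -31°.
Subsquare s=18, i=8: +18·0.0833333° lon, +8·0.0416667° lat → SW at lon -46.5°, lat -30.6667°.
Cell spans 0.0833333° lon × 0.0416667° lat.
south 30.6667° S, north 30.6250° S.

30.6667° S, 30.6250° S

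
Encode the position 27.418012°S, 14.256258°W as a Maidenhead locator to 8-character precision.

Add 180° to longitude and 90° to latitude: 165.74374, 62.58199.
Field: lon ⌊165.74374/20⌋ = 8 → I; lat ⌊62.58199/10⌋ = 6 → G.
Square: lon ⌊5.74374/2⌋ = 2; lat ⌊2.58199/1⌋ = 2.
Subsquare: lon ⌊1.74374/0.0833333⌋ = 20 → u; lat ⌊0.58199/0.0416667⌋ = 13 → n.
Extended square: lon ⌊0.07708/0.00833333⌋ = 9; lat ⌊0.04032/0.00416667⌋ = 9.

IG22un99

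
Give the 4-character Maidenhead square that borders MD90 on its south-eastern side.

Longitude square 9; +1 → 10, wraps to 0, carry into field.
Longitude field M = 12; +1 → 13 = N.
Latitude square 0; −1 → -1, wraps to 9, carry into field.
Latitude field D = 3; −1 → 2 = C.

NC09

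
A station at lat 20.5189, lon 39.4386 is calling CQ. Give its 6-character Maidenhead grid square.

Shift to the Maidenhead origin (180°W, 90°S): lon 219.4386, lat 110.5189.
Field (20°×10°, letters A–R): lon ⌊219.4386/20⌋ = 10 → K; lat ⌊110.5189/10⌋ = 11 → L.
Square (2°×1°, digits 0–9): lon ⌊19.4386/2⌋ = 9; lat ⌊0.5189/1⌋ = 0.
Subsquare (5′×2.5′, letters a–x): lon ⌊1.4386/0.0833333⌋ = 17 → r; lat ⌊0.5189/0.0416667⌋ = 12 → m.

KL90rm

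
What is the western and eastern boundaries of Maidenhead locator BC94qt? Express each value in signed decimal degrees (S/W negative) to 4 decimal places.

Field B=1, C=2: +1·20° lon, +2·10° lat → SW at lon -160°, lat -70°.
Square 9, 4: +9·2° lon, +4·1° lat → SW at lon -142°, lat -66°.
Subsquare q=16, t=19: +16·0.0833333° lon, +19·0.0416667° lat → SW at lon -140.667°, lat -65.2083°.
Cell spans 0.0833333° lon × 0.0416667° lat.
west -140.6667, east -140.5833.

-140.6667, -140.5833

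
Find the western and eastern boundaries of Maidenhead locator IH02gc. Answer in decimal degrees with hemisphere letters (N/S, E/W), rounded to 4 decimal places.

19.5000° W, 19.4167° W

Field I=8, H=7: +8·20° lon, +7·10° lat → SW at lon -20°, lat -20°.
Square 0, 2: +0·2° lon, +2·1° lat → SW at lon -20°, lat -18°.
Subsquare g=6, c=2: +6·0.0833333° lon, +2·0.0416667° lat → SW at lon -19.5°, lat -17.9167°.
Cell spans 0.0833333° lon × 0.0416667° lat.
west 19.5000° W, east 19.4167° W.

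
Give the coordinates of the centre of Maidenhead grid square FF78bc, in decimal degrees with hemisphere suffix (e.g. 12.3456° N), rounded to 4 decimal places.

Field F=5, F=5: +5·20° lon, +5·10° lat → SW at lon -80°, lat -40°.
Square 7, 8: +7·2° lon, +8·1° lat → SW at lon -66°, lat -32°.
Subsquare b=1, c=2: +1·0.0833333° lon, +2·0.0416667° lat → SW at lon -65.9167°, lat -31.9167°.
Cell spans 0.0833333° lon × 0.0416667° lat. Centre is SW corner plus half of each.
latitude 31.8958° S, longitude 65.8750° W.

31.8958° S, 65.8750° W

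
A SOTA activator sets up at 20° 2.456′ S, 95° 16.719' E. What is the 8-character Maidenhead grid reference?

Shift to the Maidenhead origin (180°W, 90°S): lon 275.27865, lat 69.95907.
Field: lon ⌊275.27865/20⌋ = 13 → N; lat ⌊69.95907/10⌋ = 6 → G.
Square: lon ⌊15.27865/2⌋ = 7; lat ⌊9.95907/1⌋ = 9.
Subsquare: lon ⌊1.27865/0.0833333⌋ = 15 → p; lat ⌊0.95907/0.0416667⌋ = 23 → x.
Extended square: lon ⌊0.02865/0.00833333⌋ = 3; lat ⌊0.00073/0.00416667⌋ = 0.

NG79px30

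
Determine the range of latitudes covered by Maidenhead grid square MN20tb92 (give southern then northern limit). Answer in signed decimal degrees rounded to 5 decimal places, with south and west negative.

Field M=12, N=13: +12·20° lon, +13·10° lat → SW at lon 60°, lat 40°.
Square 2, 0: +2·2° lon, +0·1° lat → SW at lon 64°, lat 40°.
Subsquare t=19, b=1: +19·0.0833333° lon, +1·0.0416667° lat → SW at lon 65.5833°, lat 40.0417°.
Extended square 9, 2: +9·0.00833333° lon, +2·0.00416667° lat → SW at lon 65.6583°, lat 40.05°.
Cell spans 0.00833333° lon × 0.00416667° lat.
south 40.05000, north 40.05417.

40.05000, 40.05417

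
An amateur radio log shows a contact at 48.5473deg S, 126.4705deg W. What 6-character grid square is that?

Shift to the Maidenhead origin (180°W, 90°S): lon 53.5295, lat 41.4527.
Field: 53.5295/20 → 2 → C, 41.4527/10 → 4 → E; chars CE.
Square: 13.5295/2 → 6, 1.4527/1 → 1; chars 61.
Subsquare: 1.5295/0.0833333 → 18 → s, 0.4527/0.0416667 → 10 → k; chars sk.

CE61sk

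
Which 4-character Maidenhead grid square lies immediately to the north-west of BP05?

AP96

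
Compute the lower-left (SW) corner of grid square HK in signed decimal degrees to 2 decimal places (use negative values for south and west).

10.00, -40.00

Field H=7, K=10: +7·20° lon, +10·10° lat → SW at lon -40°, lat 10°.
latitude 10.00, longitude -40.00.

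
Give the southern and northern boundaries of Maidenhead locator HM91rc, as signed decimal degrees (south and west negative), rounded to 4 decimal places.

Field H=7, M=12: +7·20° lon, +12·10° lat → SW at lon -40°, lat 30°.
Square 9, 1: +9·2° lon, +1·1° lat → SW at lon -22°, lat 31°.
Subsquare r=17, c=2: +17·0.0833333° lon, +2·0.0416667° lat → SW at lon -20.5833°, lat 31.0833°.
Cell spans 0.0833333° lon × 0.0416667° lat.
south 31.0833, north 31.1250.

31.0833, 31.1250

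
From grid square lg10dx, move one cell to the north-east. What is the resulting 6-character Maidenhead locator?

LG11ea

Longitude subsquare d = 3; +1 → 4 = e.
Latitude subsquare x = 23; +1 → 24, wraps to 0 = a, carry into square.
Latitude square 0; +1 → 1.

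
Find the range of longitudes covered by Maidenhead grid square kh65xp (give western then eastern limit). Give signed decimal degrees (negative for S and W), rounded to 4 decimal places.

Field K=10, H=7: +10·20° lon, +7·10° lat → SW at lon 20°, lat -20°.
Square 6, 5: +6·2° lon, +5·1° lat → SW at lon 32°, lat -15°.
Subsquare x=23, p=15: +23·0.0833333° lon, +15·0.0416667° lat → SW at lon 33.9167°, lat -14.375°.
Cell spans 0.0833333° lon × 0.0416667° lat.
west 33.9167, east 34.0000.

33.9167, 34.0000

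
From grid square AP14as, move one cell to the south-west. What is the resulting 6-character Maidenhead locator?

Longitude subsquare a = 0; −1 → -1, wraps to 23 = x, carry into square.
Longitude square 1; −1 → 0.
Latitude subsquare s = 18; −1 → 17 = r.

AP04xr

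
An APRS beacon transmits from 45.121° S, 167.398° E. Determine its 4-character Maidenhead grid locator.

RE34

Offset from 180°W / 90°S: lon 347.40°, lat 44.88°.
Field: lon ⌊347.40/20⌋ = 17 → R; lat ⌊44.88/10⌋ = 4 → E.
Square: lon ⌊7.40/2⌋ = 3; lat ⌊4.88/1⌋ = 4.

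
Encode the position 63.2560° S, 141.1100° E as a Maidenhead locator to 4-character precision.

QC06

Add 180° to longitude and 90° to latitude: 321.11, 26.74.
Field: lon ⌊321.11/20⌋ = 16 → Q; lat ⌊26.74/10⌋ = 2 → C.
Square: lon ⌊1.11/2⌋ = 0; lat ⌊6.74/1⌋ = 6.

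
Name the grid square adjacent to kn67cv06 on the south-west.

Longitude extended square 0; −1 → -1, wraps to 9, carry into subsquare.
Longitude subsquare c = 2; −1 → 1 = b.
Latitude extended square 6; −1 → 5.

KN67bv95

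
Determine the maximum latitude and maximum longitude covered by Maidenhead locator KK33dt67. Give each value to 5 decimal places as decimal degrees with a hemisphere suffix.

13.82500° N, 26.30833° E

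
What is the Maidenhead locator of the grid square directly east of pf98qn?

PF98rn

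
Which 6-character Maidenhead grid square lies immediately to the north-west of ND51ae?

Longitude subsquare a = 0; −1 → -1, wraps to 23 = x, carry into square.
Longitude square 5; −1 → 4.
Latitude subsquare e = 4; +1 → 5 = f.

ND41xf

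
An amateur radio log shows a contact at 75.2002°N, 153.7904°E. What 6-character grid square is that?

QQ65ve

Shift to the Maidenhead origin (180°W, 90°S): lon 333.7904, lat 165.2002.
Field: lon ⌊333.7904/20⌋ = 16 → Q; lat ⌊165.2002/10⌋ = 16 → Q.
Square: lon ⌊13.7904/2⌋ = 6; lat ⌊5.2002/1⌋ = 5.
Subsquare: lon ⌊1.7904/0.0833333⌋ = 21 → v; lat ⌊0.2002/0.0416667⌋ = 4 → e.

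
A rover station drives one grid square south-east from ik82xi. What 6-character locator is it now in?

IK92ah

Longitude subsquare x = 23; +1 → 24, wraps to 0 = a, carry into square.
Longitude square 8; +1 → 9.
Latitude subsquare i = 8; −1 → 7 = h.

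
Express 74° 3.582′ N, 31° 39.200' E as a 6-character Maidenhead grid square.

Add 180° to longitude and 90° to latitude: 211.6533, 164.0597.
Field: lon ⌊211.6533/20⌋ = 10 → K; lat ⌊164.0597/10⌋ = 16 → Q.
Square: lon ⌊11.6533/2⌋ = 5; lat ⌊4.0597/1⌋ = 4.
Subsquare: lon ⌊1.6533/0.0833333⌋ = 19 → t; lat ⌊0.0597/0.0416667⌋ = 1 → b.

KQ54tb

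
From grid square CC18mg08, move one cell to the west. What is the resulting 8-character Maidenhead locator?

CC18lg98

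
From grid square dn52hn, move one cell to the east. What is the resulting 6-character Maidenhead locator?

DN52in

Longitude subsquare h = 7; +1 → 8 = i.
The latitude characters are unchanged.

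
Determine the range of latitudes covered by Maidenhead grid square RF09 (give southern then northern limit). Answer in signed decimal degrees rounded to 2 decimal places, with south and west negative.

Field R=17, F=5: +17·20° lon, +5·10° lat → SW at lon 160°, lat -40°.
Square 0, 9: +0·2° lon, +9·1° lat → SW at lon 160°, lat -31°.
Cell spans 2° lon × 1° lat.
south -31.00, north -30.00.

-31.00, -30.00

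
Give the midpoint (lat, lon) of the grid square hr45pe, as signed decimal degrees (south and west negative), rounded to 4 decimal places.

Field H=7, R=17: +7·20° lon, +17·10° lat → SW at lon -40°, lat 80°.
Square 4, 5: +4·2° lon, +5·1° lat → SW at lon -32°, lat 85°.
Subsquare p=15, e=4: +15·0.0833333° lon, +4·0.0416667° lat → SW at lon -30.75°, lat 85.1667°.
Cell spans 0.0833333° lon × 0.0416667° lat. Centre is SW corner plus half of each.
latitude 85.1875, longitude -30.7083.

85.1875, -30.7083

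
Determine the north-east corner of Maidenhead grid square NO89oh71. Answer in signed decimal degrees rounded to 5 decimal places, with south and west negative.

Field N=13, O=14: +13·20° lon, +14·10° lat → SW at lon 80°, lat 50°.
Square 8, 9: +8·2° lon, +9·1° lat → SW at lon 96°, lat 59°.
Subsquare o=14, h=7: +14·0.0833333° lon, +7·0.0416667° lat → SW at lon 97.1667°, lat 59.2917°.
Extended square 7, 1: +7·0.00833333° lon, +1·0.00416667° lat → SW at lon 97.225°, lat 59.2958°.
Cell spans 0.00833333° lon × 0.00416667° lat. NE corner is SW corner plus one full cell.
latitude 59.30000, longitude 97.23333.

59.30000, 97.23333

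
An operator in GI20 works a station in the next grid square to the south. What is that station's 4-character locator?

GH29

Latitude square 0; −1 → -1, wraps to 9, carry into field.
Latitude field I = 8; −1 → 7 = H.
The longitude characters are unchanged.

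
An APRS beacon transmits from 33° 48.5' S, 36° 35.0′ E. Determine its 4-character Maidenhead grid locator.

Offset from 180°W / 90°S: lon 216.58°, lat 56.19°.
Field: 216.58/20 → 10 → K, 56.19/10 → 5 → F; chars KF.
Square: 16.58/2 → 8, 6.19/1 → 6; chars 86.

KF86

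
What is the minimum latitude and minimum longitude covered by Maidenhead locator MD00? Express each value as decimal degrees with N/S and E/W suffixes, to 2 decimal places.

Field M=12, D=3: +12·20° lon, +3·10° lat → SW at lon 60°, lat -60°.
Square 0, 0: +0·2° lon, +0·1° lat → SW at lon 60°, lat -60°.
latitude 60.00° S, longitude 60.00° E.

60.00° S, 60.00° E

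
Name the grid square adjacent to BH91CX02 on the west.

BH91bx92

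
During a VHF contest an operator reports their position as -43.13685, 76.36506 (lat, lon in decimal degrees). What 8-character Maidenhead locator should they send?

ME86eu37

Shift to the Maidenhead origin (180°W, 90°S): lon 256.36506, lat 46.86315.
Field: 256.36506/20 → 12 → M, 46.86315/10 → 4 → E; chars ME.
Square: 16.36506/2 → 8, 6.86315/1 → 6; chars 86.
Subsquare: 0.36506/0.0833333 → 4 → e, 0.86315/0.0416667 → 20 → u; chars eu.
Extended square: 0.03173/0.00833333 → 3, 0.02982/0.00416667 → 7; chars 37.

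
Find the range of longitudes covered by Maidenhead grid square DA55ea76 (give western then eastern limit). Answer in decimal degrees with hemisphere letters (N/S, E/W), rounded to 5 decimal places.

109.60833° W, 109.60000° W

Field D=3, A=0: +3·20° lon, +0·10° lat → SW at lon -120°, lat -90°.
Square 5, 5: +5·2° lon, +5·1° lat → SW at lon -110°, lat -85°.
Subsquare e=4, a=0: +4·0.0833333° lon, +0·0.0416667° lat → SW at lon -109.667°, lat -85°.
Extended square 7, 6: +7·0.00833333° lon, +6·0.00416667° lat → SW at lon -109.608°, lat -84.975°.
Cell spans 0.00833333° lon × 0.00416667° lat.
west 109.60833° W, east 109.60000° W.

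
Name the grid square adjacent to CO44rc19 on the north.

Latitude extended square 9; +1 → 10, wraps to 0, carry into subsquare.
Latitude subsquare c = 2; +1 → 3 = d.
The longitude characters are unchanged.

CO44rd10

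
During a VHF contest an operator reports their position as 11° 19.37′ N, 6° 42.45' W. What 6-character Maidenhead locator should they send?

IK61ph

Shift to the Maidenhead origin (180°W, 90°S): lon 173.2925, lat 101.3228.
Field: lon ⌊173.2925/20⌋ = 8 → I; lat ⌊101.3228/10⌋ = 10 → K.
Square: lon ⌊13.2925/2⌋ = 6; lat ⌊1.3228/1⌋ = 1.
Subsquare: lon ⌊1.2925/0.0833333⌋ = 15 → p; lat ⌊0.3228/0.0416667⌋ = 7 → h.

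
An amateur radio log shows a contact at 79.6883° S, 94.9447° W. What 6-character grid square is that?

EB20mh

Offset from 180°W / 90°S: lon 85.0553°, lat 10.3117°.
Field: lon ⌊85.0553/20⌋ = 4 → E; lat ⌊10.3117/10⌋ = 1 → B.
Square: lon ⌊5.0553/2⌋ = 2; lat ⌊0.3117/1⌋ = 0.
Subsquare: lon ⌊1.0553/0.0833333⌋ = 12 → m; lat ⌊0.3117/0.0416667⌋ = 7 → h.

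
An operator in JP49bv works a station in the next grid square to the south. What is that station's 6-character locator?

JP49bu

Latitude subsquare v = 21; −1 → 20 = u.
The longitude characters are unchanged.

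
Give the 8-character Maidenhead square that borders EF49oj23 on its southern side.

EF49oj22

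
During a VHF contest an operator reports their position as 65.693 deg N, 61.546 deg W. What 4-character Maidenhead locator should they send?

FP95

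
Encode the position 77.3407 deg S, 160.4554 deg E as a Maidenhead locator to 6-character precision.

RB02fp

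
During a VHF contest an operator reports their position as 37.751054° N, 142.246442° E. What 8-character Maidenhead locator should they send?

Add 180° to longitude and 90° to latitude: 322.24644, 127.75105.
Field: 322.24644/20 → 16 → Q, 127.75105/10 → 12 → M; chars QM.
Square: 2.24644/2 → 1, 7.75105/1 → 7; chars 17.
Subsquare: 0.24644/0.0833333 → 2 → c, 0.75105/0.0416667 → 18 → s; chars cs.
Extended square: 0.07978/0.00833333 → 9, 0.00105/0.00416667 → 0; chars 90.

QM17cs90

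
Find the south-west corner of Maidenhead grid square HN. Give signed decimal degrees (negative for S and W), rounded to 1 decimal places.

40.0, -40.0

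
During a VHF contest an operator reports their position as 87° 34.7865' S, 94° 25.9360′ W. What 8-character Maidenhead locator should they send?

EA22sk80

Offset from 180°W / 90°S: lon 85.56773°, lat 2.42023°.
Field: 85.56773/20 → 4 → E, 2.42023/10 → 0 → A; chars EA.
Square: 5.56773/2 → 2, 2.42023/1 → 2; chars 22.
Subsquare: 1.56773/0.0833333 → 18 → s, 0.42023/0.0416667 → 10 → k; chars sk.
Extended square: 0.06773/0.00833333 → 8, 0.00356/0.00416667 → 0; chars 80.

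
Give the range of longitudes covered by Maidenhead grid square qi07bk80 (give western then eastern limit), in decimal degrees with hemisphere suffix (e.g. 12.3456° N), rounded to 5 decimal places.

140.15000° E, 140.15833° E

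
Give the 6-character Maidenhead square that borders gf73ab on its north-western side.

Longitude subsquare a = 0; −1 → -1, wraps to 23 = x, carry into square.
Longitude square 7; −1 → 6.
Latitude subsquare b = 1; +1 → 2 = c.

GF63xc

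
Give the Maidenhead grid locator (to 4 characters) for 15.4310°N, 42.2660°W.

Shift to the Maidenhead origin (180°W, 90°S): lon 137.73, lat 105.43.
Field: lon ⌊137.73/20⌋ = 6 → G; lat ⌊105.43/10⌋ = 10 → K.
Square: lon ⌊17.73/2⌋ = 8; lat ⌊5.43/1⌋ = 5.

GK85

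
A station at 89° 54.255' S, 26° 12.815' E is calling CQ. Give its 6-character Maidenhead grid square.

KA30cc

Offset from 180°W / 90°S: lon 206.2136°, lat 0.0957°.
Field: 206.2136/20 → 10 → K, 0.0957/10 → 0 → A; chars KA.
Square: 6.2136/2 → 3, 0.0957/1 → 0; chars 30.
Subsquare: 0.2136/0.0833333 → 2 → c, 0.0957/0.0416667 → 2 → c; chars cc.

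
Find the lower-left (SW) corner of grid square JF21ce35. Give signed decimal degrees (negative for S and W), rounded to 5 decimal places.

-38.81250, 4.19167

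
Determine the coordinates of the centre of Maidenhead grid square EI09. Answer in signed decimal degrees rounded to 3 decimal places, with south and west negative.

-0.500, -99.000

Field E=4, I=8: +4·20° lon, +8·10° lat → SW at lon -100°, lat -10°.
Square 0, 9: +0·2° lon, +9·1° lat → SW at lon -100°, lat -1°.
Cell spans 2° lon × 1° lat. Centre is SW corner plus half of each.
latitude -0.500, longitude -99.000.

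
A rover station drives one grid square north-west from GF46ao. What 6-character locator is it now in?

Longitude subsquare a = 0; −1 → -1, wraps to 23 = x, carry into square.
Longitude square 4; −1 → 3.
Latitude subsquare o = 14; +1 → 15 = p.

GF36xp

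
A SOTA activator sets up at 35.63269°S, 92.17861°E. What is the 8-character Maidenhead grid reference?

Shift to the Maidenhead origin (180°W, 90°S): lon 272.17861, lat 54.36731.
Field: lon ⌊272.17861/20⌋ = 13 → N; lat ⌊54.36731/10⌋ = 5 → F.
Square: lon ⌊12.17861/2⌋ = 6; lat ⌊4.36731/1⌋ = 4.
Subsquare: lon ⌊0.17861/0.0833333⌋ = 2 → c; lat ⌊0.36731/0.0416667⌋ = 8 → i.
Extended square: lon ⌊0.01194/0.00833333⌋ = 1; lat ⌊0.03398/0.00416667⌋ = 8.

NF64ci18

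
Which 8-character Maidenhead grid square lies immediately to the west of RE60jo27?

RE60jo17

Longitude extended square 2; −1 → 1.
The latitude characters are unchanged.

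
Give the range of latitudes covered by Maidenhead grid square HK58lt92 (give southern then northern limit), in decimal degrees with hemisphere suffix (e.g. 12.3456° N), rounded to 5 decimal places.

Field H=7, K=10: +7·20° lon, +10·10° lat → SW at lon -40°, lat 10°.
Square 5, 8: +5·2° lon, +8·1° lat → SW at lon -30°, lat 18°.
Subsquare l=11, t=19: +11·0.0833333° lon, +19·0.0416667° lat → SW at lon -29.0833°, lat 18.7917°.
Extended square 9, 2: +9·0.00833333° lon, +2·0.00416667° lat → SW at lon -29.0083°, lat 18.8°.
Cell spans 0.00833333° lon × 0.00416667° lat.
south 18.80000° N, north 18.80417° N.

18.80000° N, 18.80417° N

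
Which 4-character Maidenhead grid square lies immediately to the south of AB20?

Latitude square 0; −1 → -1, wraps to 9, carry into field.
Latitude field B = 1; −1 → 0 = A.
The longitude characters are unchanged.

AA29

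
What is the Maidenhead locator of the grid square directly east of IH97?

JH07

Longitude square 9; +1 → 10, wraps to 0, carry into field.
Longitude field I = 8; +1 → 9 = J.
The latitude characters are unchanged.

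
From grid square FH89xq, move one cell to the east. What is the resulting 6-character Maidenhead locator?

FH99aq

Longitude subsquare x = 23; +1 → 24, wraps to 0 = a, carry into square.
Longitude square 8; +1 → 9.
The latitude characters are unchanged.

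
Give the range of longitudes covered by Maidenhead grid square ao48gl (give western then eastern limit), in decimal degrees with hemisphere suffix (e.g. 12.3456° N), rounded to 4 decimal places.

171.5000° W, 171.4167° W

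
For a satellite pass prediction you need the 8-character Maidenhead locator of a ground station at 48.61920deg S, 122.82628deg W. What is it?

CE81oj01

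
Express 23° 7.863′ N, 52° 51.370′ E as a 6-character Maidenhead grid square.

Shift to the Maidenhead origin (180°W, 90°S): lon 232.8562, lat 113.1311.
Field: lon ⌊232.8562/20⌋ = 11 → L; lat ⌊113.1311/10⌋ = 11 → L.
Square: lon ⌊12.8562/2⌋ = 6; lat ⌊3.1311/1⌋ = 3.
Subsquare: lon ⌊0.8562/0.0833333⌋ = 10 → k; lat ⌊0.1311/0.0416667⌋ = 3 → d.

LL63kd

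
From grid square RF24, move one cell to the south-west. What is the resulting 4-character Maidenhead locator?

Longitude square 2; −1 → 1.
Latitude square 4; −1 → 3.

RF13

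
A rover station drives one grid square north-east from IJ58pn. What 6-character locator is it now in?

Longitude subsquare p = 15; +1 → 16 = q.
Latitude subsquare n = 13; +1 → 14 = o.

IJ58qo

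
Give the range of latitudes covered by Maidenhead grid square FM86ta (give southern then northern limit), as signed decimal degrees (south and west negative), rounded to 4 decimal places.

36.0000, 36.0417

Field F=5, M=12: +5·20° lon, +12·10° lat → SW at lon -80°, lat 30°.
Square 8, 6: +8·2° lon, +6·1° lat → SW at lon -64°, lat 36°.
Subsquare t=19, a=0: +19·0.0833333° lon, +0·0.0416667° lat → SW at lon -62.4167°, lat 36°.
Cell spans 0.0833333° lon × 0.0416667° lat.
south 36.0000, north 36.0417.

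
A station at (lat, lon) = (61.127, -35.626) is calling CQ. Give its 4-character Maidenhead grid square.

HP21

Shift to the Maidenhead origin (180°W, 90°S): lon 144.37, lat 151.13.
Field: lon ⌊144.37/20⌋ = 7 → H; lat ⌊151.13/10⌋ = 15 → P.
Square: lon ⌊4.37/2⌋ = 2; lat ⌊1.13/1⌋ = 1.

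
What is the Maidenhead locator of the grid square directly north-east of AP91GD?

AP91he

Longitude subsquare g = 6; +1 → 7 = h.
Latitude subsquare d = 3; +1 → 4 = e.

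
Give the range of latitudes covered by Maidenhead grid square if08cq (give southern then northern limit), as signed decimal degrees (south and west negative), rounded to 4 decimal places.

Field I=8, F=5: +8·20° lon, +5·10° lat → SW at lon -20°, lat -40°.
Square 0, 8: +0·2° lon, +8·1° lat → SW at lon -20°, lat -32°.
Subsquare c=2, q=16: +2·0.0833333° lon, +16·0.0416667° lat → SW at lon -19.8333°, lat -31.3333°.
Cell spans 0.0833333° lon × 0.0416667° lat.
south -31.3333, north -31.2917.

-31.3333, -31.2917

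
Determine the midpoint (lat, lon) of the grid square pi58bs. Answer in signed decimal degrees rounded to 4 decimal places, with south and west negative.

-1.2292, 130.1250

Field P=15, I=8: +15·20° lon, +8·10° lat → SW at lon 120°, lat -10°.
Square 5, 8: +5·2° lon, +8·1° lat → SW at lon 130°, lat -2°.
Subsquare b=1, s=18: +1·0.0833333° lon, +18·0.0416667° lat → SW at lon 130.083°, lat -1.25°.
Cell spans 0.0833333° lon × 0.0416667° lat. Centre is SW corner plus half of each.
latitude -1.2292, longitude 130.1250.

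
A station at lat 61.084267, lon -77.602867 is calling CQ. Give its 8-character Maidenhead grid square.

FP11ec70

Offset from 180°W / 90°S: lon 102.39713°, lat 151.08427°.
Field: 102.39713/20 → 5 → F, 151.08427/10 → 15 → P; chars FP.
Square: 2.39713/2 → 1, 1.08427/1 → 1; chars 11.
Subsquare: 0.39713/0.0833333 → 4 → e, 0.08427/0.0416667 → 2 → c; chars ec.
Extended square: 0.06380/0.00833333 → 7, 0.00093/0.00416667 → 0; chars 70.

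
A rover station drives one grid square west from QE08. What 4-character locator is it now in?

Longitude square 0; −1 → -1, wraps to 9, carry into field.
Longitude field Q = 16; −1 → 15 = P.
The latitude characters are unchanged.

PE98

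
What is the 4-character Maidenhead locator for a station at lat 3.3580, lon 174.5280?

Shift to the Maidenhead origin (180°W, 90°S): lon 354.53, lat 93.36.
Field: lon ⌊354.53/20⌋ = 17 → R; lat ⌊93.36/10⌋ = 9 → J.
Square: lon ⌊14.53/2⌋ = 7; lat ⌊3.36/1⌋ = 3.

RJ73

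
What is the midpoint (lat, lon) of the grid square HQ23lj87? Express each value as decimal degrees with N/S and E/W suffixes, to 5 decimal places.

Field H=7, Q=16: +7·20° lon, +16·10° lat → SW at lon -40°, lat 70°.
Square 2, 3: +2·2° lon, +3·1° lat → SW at lon -36°, lat 73°.
Subsquare l=11, j=9: +11·0.0833333° lon, +9·0.0416667° lat → SW at lon -35.0833°, lat 73.375°.
Extended square 8, 7: +8·0.00833333° lon, +7·0.00416667° lat → SW at lon -35.0167°, lat 73.4042°.
Cell spans 0.00833333° lon × 0.00416667° lat. Centre is SW corner plus half of each.
latitude 73.40625° N, longitude 35.01250° W.

73.40625° N, 35.01250° W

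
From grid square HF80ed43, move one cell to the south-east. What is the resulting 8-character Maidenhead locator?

Longitude extended square 4; +1 → 5.
Latitude extended square 3; −1 → 2.

HF80ed52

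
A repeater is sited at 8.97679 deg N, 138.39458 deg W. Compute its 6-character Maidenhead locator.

Offset from 180°W / 90°S: lon 41.6054°, lat 98.9768°.
Field: 41.6054/20 → 2 → C, 98.9768/10 → 9 → J; chars CJ.
Square: 1.6054/2 → 0, 8.9768/1 → 8; chars 08.
Subsquare: 1.6054/0.0833333 → 19 → t, 0.9768/0.0416667 → 23 → x; chars tx.

CJ08tx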